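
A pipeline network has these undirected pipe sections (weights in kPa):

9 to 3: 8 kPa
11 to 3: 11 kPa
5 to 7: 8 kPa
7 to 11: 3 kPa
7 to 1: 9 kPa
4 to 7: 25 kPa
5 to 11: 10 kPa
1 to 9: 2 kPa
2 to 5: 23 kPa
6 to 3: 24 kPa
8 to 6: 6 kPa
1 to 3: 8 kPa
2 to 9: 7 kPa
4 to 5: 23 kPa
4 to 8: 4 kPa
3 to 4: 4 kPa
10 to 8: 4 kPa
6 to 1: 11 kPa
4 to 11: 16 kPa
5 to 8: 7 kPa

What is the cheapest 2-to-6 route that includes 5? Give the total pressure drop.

36 kPa

Best 2 to 5: 2 → 5 costing 23
Best 5 to 6: 5 → 8 → 6 costing 13
Total via 5: 23 + 13 = 36 kPa.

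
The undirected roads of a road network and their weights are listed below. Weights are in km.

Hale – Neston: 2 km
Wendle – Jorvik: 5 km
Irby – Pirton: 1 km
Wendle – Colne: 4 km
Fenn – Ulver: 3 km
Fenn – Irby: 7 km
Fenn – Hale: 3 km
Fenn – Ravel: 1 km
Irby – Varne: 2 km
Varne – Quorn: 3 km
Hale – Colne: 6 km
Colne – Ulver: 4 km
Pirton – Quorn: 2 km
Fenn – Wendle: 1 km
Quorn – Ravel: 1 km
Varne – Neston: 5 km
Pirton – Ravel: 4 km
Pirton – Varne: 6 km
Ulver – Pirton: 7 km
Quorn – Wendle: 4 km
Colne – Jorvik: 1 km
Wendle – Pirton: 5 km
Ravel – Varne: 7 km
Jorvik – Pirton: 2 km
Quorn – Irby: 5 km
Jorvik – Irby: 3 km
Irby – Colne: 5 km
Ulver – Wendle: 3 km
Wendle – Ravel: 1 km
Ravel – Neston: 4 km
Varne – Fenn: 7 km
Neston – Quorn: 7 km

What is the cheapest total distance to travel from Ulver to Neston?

8 km

Compare a few routes:
Ulver–Wendle–Ravel–Neston: 3+1+4 = 8
Ulver–Wendle–Fenn–Ravel–Neston: 3+1+1+4 = 9
Ulver–Fenn–Wendle–Ravel–Neston: 3+1+1+4 = 9
Ulver–Wendle–Fenn–Hale–Neston: 3+1+3+2 = 9
The minimum is 8 km via Ulver–Wendle–Ravel–Neston.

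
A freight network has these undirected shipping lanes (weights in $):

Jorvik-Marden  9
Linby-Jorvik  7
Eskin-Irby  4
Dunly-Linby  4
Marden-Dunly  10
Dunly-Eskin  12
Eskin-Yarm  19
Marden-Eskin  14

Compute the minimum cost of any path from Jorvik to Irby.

$27

Running Dijkstra from Jorvik:
Jorvik: 0
Linby: 7  (via Jorvik)
Marden: 9  (via Jorvik)
Dunly: 11  (via Linby)
Eskin: 23  (via Marden)
Irby: 27  (via Eskin)
Shortest route: Jorvik–Marden–Eskin–Irby = $27.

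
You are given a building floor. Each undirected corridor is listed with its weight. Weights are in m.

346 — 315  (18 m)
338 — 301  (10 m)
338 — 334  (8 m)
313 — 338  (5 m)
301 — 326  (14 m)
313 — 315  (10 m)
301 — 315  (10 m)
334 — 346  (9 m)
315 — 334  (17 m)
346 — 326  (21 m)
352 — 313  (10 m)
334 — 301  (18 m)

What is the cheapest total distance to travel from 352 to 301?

25 m

Enumerating some paths:
352 - 313 - 338 - 301: 10+5+10 = 25
352 - 313 - 315 - 301: 10+10+10 = 30
352 - 313 - 338 - 334 - 301: 10+5+8+18 = 41
Cheapest is 352 - 313 - 338 - 301 at 25 m.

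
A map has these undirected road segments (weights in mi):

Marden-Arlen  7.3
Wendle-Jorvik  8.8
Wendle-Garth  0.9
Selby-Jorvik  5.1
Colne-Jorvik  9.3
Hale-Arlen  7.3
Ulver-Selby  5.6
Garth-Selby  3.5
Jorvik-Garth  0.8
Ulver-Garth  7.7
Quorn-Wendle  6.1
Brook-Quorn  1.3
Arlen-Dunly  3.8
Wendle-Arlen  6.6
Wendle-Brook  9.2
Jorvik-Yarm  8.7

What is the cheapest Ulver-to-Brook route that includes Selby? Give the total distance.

17.4 mi

Shortest Ulver→Selby: Ulver–Selby = 5.6
Shortest Selby→Brook: Selby–Garth–Wendle–Quorn–Brook = 11.8
Total via Selby: 5.6 + 11.8 = 17.4 mi.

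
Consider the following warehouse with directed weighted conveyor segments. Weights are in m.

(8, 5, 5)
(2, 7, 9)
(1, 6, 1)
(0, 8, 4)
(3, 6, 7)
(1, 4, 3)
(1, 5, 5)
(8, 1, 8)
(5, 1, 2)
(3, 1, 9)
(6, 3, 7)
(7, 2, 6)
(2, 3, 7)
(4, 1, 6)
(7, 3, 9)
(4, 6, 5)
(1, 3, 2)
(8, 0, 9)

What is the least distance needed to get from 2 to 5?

21 m

Candidate routes:
2–7–3–1–5: 9+9+9+5 = 32
2–3–1–5: 7+9+5 = 21
The minimum is 21 m via 2–3–1–5.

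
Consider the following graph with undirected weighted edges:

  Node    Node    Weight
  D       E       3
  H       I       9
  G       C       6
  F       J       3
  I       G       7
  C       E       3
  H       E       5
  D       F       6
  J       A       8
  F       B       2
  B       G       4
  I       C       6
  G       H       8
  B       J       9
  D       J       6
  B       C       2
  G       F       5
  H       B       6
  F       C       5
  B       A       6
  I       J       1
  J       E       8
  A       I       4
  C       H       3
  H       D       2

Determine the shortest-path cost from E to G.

Settle nodes by increasing distance from E:
E: 0
C: 3  (via E)
D: 3  (via E)
B: 5  (via C)
H: 5  (via E)
F: 7  (via B)
J: 8  (via E)
G: 9  (via C)
Shortest route: E–C–G = 9.

9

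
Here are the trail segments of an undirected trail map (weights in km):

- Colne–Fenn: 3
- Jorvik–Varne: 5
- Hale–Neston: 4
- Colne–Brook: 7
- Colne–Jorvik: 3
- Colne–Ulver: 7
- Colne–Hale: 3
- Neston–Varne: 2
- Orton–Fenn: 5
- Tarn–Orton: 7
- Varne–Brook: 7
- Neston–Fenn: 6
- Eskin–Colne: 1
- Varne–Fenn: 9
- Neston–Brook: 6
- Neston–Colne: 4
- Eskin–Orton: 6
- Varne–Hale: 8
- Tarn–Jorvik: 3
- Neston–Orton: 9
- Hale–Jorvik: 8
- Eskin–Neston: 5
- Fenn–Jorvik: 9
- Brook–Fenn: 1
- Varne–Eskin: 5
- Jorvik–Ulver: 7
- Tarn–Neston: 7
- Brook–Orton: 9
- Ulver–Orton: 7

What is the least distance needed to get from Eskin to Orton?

Running Dijkstra from Eskin:
Eskin: 0
Colne: 1  (via Eskin)
Jorvik: 4  (via Colne)
Fenn: 4  (via Colne)
Hale: 4  (via Colne)
Varne: 5  (via Eskin)
Neston: 5  (via Eskin)
Brook: 5  (via Fenn)
Orton: 6  (via Eskin)
Shortest route: Eskin–Orton = 6 km.

6 km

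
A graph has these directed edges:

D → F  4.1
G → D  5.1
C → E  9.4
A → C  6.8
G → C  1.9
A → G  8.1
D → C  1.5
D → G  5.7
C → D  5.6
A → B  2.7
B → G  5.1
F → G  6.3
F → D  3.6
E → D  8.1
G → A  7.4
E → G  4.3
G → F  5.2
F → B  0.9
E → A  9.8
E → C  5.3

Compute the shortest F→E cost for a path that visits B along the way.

Best F to B: F–B costing 0.9
Shortest B→E: B–G–C–E = 16.4
Total via B: 0.9 + 16.4 = 17.3.

17.3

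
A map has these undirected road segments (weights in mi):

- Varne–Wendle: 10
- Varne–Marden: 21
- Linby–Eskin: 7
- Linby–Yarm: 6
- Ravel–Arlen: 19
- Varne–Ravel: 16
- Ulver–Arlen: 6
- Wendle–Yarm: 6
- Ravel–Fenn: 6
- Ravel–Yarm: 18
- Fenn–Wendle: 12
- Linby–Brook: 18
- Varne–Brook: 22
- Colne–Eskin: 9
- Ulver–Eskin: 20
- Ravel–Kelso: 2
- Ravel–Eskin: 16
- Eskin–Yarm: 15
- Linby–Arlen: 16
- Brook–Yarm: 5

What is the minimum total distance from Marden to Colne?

Enumerating some paths:
Marden → Varne → Wendle → Yarm → Eskin → Colne: 21+10+6+15+9 = 61
Marden → Varne → Ravel → Eskin → Colne: 21+16+16+9 = 62
Marden → Varne → Wendle → Yarm → Linby → Eskin → Colne: 21+10+6+6+7+9 = 59
Cheapest is Marden → Varne → Wendle → Yarm → Linby → Eskin → Colne at 59 mi.

59 mi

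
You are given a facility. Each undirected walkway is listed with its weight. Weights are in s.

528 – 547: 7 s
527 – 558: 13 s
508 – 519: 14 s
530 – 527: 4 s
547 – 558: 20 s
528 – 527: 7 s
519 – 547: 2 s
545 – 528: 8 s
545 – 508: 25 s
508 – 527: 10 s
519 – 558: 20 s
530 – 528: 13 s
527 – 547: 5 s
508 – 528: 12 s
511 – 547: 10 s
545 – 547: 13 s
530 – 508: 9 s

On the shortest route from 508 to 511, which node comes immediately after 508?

527

Enumerating some paths:
508 → 519 → 547 → 511: 14+2+10 = 26
508 → 527 → 547 → 511: 10+5+10 = 25
The minimum is 25 s via 508 → 527 → 547 → 511.
So from 508 the first move is to 527.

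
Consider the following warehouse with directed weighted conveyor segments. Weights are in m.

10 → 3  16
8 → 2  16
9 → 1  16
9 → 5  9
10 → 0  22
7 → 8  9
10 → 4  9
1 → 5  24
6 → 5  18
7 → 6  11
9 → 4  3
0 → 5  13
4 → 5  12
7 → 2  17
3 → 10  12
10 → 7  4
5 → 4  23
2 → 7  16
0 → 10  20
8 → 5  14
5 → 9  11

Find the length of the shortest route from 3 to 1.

Shortest distances from 3:
3: 0
10: 12  (via 3)
7: 16  (via 10)
4: 21  (via 10)
8: 25  (via 7)
6: 27  (via 7)
2: 33  (via 7)
5: 33  (via 4)
0: 34  (via 10)
9: 44  (via 5)
1: 60  (via 9)
Shortest route: 3–10–4–5–9–1 = 60 m.

60 m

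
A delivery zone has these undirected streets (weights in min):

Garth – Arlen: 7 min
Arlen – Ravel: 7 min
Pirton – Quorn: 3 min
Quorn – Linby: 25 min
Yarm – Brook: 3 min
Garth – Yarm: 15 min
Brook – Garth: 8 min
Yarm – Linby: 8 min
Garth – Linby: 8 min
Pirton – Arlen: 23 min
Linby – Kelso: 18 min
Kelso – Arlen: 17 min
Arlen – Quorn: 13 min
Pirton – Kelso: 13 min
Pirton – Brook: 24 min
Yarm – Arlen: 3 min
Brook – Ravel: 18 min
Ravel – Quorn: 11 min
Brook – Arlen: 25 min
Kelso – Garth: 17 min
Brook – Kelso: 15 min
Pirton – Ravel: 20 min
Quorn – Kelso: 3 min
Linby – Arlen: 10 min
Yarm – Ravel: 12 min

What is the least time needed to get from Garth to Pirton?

23 min

Running Dijkstra from Garth:
Garth: 0
Arlen: 7  (via Garth)
Linby: 8  (via Garth)
Brook: 8  (via Garth)
Yarm: 10  (via Arlen)
Ravel: 14  (via Arlen)
Kelso: 17  (via Garth)
Quorn: 20  (via Arlen)
Pirton: 23  (via Quorn)
Shortest route: Garth–Arlen–Quorn–Pirton = 23 min.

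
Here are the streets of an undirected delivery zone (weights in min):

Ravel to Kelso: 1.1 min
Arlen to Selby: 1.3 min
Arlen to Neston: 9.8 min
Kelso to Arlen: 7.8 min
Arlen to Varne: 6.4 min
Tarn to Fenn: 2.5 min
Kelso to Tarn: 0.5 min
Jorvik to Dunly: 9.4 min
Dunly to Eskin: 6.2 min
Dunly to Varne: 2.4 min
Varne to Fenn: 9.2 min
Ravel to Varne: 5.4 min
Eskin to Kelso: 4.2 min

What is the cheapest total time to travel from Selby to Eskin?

13.3 min

Enumerating some paths:
Selby → Arlen → Kelso → Eskin: 1.3+7.8+4.2 = 13.3
Selby → Arlen → Varne → Dunly → Eskin: 1.3+6.4+2.4+6.2 = 16.3
Selby → Arlen → Varne → Ravel → Kelso → Eskin: 1.3+6.4+5.4+1.1+4.2 = 18.4
Selby → Arlen → Varne → Fenn → Tarn → Kelso → Eskin: 1.3+6.4+9.2+2.5+0.5+4.2 = 24.1
The minimum is 13.3 min via Selby → Arlen → Kelso → Eskin.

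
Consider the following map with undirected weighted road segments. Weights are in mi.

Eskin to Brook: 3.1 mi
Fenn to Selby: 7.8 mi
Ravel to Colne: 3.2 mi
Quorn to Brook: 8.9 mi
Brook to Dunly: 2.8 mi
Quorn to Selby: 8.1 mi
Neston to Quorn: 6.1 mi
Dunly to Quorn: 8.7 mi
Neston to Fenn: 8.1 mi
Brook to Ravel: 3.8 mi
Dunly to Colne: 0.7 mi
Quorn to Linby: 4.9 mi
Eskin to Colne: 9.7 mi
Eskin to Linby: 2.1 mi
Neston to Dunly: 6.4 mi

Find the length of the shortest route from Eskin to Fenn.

20.4 mi

Settle nodes by increasing distance from Eskin:
Eskin: 0
Linby: 2.1  (via Eskin)
Brook: 3.1  (via Eskin)
Dunly: 5.9  (via Brook)
Colne: 6.6  (via Dunly)
Ravel: 6.9  (via Brook)
Quorn: 7  (via Linby)
Neston: 12.3  (via Dunly)
Selby: 15.1  (via Quorn)
Fenn: 20.4  (via Neston)
Shortest route: Eskin → Brook → Dunly → Neston → Fenn = 20.4 mi.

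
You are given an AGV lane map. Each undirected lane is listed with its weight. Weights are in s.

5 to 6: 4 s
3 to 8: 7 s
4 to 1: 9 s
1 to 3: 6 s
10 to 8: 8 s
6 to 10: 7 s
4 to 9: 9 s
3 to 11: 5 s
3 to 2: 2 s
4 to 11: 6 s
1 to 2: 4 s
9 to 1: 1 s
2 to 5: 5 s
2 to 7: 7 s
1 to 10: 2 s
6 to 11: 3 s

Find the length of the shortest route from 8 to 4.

Compare a few routes:
8 → 3 → 2 → 1 → 4: 7+2+4+9 = 22
8 → 10 → 1 → 9 → 4: 8+2+1+9 = 20
8 → 10 → 1 → 4: 8+2+9 = 19
8 → 3 → 11 → 4: 7+5+6 = 18
The minimum is 18 s via 8 → 3 → 11 → 4.

18 s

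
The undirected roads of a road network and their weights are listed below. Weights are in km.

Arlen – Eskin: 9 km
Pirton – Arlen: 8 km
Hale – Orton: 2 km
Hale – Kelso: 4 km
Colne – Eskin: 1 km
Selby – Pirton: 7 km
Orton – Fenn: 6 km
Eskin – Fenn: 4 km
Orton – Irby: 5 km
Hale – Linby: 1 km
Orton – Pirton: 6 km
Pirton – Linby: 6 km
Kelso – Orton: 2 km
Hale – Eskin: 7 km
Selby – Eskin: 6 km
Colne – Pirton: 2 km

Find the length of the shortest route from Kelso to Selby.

15 km

Running Dijkstra from Kelso:
Kelso: 0
Orton: 2  (via Kelso)
Hale: 4  (via Kelso)
Linby: 5  (via Hale)
Irby: 7  (via Orton)
Fenn: 8  (via Orton)
Pirton: 8  (via Orton)
Colne: 10  (via Pirton)
Eskin: 11  (via Hale)
Selby: 15  (via Pirton)
Shortest route: Kelso → Orton → Pirton → Selby = 15 km.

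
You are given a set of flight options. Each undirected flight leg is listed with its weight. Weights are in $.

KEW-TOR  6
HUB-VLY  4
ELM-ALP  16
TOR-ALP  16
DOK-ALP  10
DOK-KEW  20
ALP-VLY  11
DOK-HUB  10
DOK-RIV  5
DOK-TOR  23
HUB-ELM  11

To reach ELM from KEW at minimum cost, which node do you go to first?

TOR

Enumerating some paths:
KEW - DOK - HUB - ELM: 20+10+11 = 41
KEW - TOR - ALP - ELM: 6+16+16 = 38
Cheapest is KEW - TOR - ALP - ELM at $38.
So from KEW the first move is to TOR.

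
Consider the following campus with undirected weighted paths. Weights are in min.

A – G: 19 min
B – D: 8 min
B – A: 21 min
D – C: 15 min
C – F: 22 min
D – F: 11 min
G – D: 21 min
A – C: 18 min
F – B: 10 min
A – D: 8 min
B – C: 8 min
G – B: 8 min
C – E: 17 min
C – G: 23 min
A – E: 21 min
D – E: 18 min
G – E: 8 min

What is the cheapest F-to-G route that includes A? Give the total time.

38 min

Best F to A: F–D–A costing 19
Shortest A→G: A–G = 19
Total via A: 19 + 19 = 38 min.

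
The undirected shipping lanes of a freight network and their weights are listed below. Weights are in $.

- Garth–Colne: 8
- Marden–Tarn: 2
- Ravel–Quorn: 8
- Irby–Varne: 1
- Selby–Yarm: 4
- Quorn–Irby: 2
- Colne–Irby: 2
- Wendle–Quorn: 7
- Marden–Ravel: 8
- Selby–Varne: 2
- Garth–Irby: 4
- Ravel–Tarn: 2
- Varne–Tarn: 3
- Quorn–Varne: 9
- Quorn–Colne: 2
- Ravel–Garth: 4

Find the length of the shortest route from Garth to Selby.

Candidate routes:
Garth–Irby–Varne–Selby: 4+1+2 = 7
Garth–Ravel–Tarn–Varne–Selby: 4+2+3+2 = 11
The minimum is $7 via Garth–Irby–Varne–Selby.

$7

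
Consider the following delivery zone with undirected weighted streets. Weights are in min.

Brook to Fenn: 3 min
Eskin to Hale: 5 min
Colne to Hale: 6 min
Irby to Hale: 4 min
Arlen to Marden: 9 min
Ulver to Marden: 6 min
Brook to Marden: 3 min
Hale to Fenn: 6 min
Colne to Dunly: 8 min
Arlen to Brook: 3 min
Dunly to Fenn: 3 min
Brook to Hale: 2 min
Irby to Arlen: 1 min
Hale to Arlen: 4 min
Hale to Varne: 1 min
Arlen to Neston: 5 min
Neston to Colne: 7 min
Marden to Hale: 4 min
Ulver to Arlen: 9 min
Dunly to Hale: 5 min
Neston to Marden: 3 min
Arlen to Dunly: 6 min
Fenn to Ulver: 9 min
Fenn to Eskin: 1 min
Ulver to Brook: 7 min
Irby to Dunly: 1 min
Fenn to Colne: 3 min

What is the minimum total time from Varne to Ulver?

10 min

Compare a few routes:
Varne - Hale - Brook - Marden - Ulver: 1+2+3+6 = 12
Varne - Hale - Brook - Ulver: 1+2+7 = 10
Varne - Hale - Marden - Ulver: 1+4+6 = 11
Cheapest is Varne - Hale - Brook - Ulver at 10 min.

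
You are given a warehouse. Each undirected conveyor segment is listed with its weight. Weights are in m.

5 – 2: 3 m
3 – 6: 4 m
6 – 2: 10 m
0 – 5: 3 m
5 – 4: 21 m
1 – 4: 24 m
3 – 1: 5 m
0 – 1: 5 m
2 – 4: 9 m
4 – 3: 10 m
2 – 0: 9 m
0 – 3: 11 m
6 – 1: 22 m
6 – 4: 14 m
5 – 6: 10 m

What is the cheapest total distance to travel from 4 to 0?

Running Dijkstra from 4:
4: 0
2: 9  (via 4)
3: 10  (via 4)
5: 12  (via 2)
6: 14  (via 4)
0: 15  (via 5)
Shortest route: 4–2–5–0 = 15 m.

15 m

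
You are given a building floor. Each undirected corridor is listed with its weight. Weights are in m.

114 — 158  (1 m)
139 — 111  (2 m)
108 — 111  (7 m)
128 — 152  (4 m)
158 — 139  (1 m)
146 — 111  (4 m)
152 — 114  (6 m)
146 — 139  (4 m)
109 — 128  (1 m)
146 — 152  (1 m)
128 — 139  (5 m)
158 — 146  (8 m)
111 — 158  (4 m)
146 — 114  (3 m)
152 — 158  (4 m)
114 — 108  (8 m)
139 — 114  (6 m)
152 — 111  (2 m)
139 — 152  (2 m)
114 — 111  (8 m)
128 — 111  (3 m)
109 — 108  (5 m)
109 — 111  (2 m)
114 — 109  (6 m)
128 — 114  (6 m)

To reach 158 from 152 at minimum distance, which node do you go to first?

Candidate routes:
152 → 146 → 114 → 158: 1+3+1 = 5
152 → 158: 4 = 4
152 → 139 → 158: 2+1 = 3
152 → 111 → 139 → 158: 2+2+1 = 5
The minimum is 3 m via 152 → 139 → 158.
So from 152 the first move is to 139.

139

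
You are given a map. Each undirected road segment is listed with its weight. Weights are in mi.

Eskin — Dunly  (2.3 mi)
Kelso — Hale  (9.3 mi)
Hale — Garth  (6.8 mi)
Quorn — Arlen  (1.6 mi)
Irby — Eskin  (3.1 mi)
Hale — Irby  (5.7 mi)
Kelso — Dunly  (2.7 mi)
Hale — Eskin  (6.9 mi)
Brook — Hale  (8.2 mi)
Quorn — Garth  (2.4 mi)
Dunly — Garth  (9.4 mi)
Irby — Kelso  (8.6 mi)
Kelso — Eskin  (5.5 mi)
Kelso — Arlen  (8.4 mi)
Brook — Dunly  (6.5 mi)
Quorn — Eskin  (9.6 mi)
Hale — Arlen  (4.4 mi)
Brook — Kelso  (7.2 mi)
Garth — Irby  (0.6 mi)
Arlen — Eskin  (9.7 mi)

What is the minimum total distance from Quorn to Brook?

Shortest distances from Quorn:
Quorn: 0
Arlen: 1.6  (via Quorn)
Garth: 2.4  (via Quorn)
Irby: 3  (via Garth)
Hale: 6  (via Arlen)
Eskin: 6.1  (via Irby)
Dunly: 8.4  (via Eskin)
Kelso: 10  (via Arlen)
Brook: 14.2  (via Hale)
Shortest route: Quorn → Arlen → Hale → Brook = 14.2 mi.

14.2 mi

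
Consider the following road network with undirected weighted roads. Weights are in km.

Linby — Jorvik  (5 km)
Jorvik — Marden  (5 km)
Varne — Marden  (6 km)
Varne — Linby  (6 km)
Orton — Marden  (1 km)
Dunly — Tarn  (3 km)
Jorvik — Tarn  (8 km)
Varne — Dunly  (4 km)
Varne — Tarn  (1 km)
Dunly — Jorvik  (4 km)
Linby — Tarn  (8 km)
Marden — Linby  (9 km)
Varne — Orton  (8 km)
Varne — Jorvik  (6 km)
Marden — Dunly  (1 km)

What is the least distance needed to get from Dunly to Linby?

Running Dijkstra from Dunly:
Dunly: 0
Marden: 1  (via Dunly)
Orton: 2  (via Marden)
Tarn: 3  (via Dunly)
Varne: 4  (via Dunly)
Jorvik: 4  (via Dunly)
Linby: 9  (via Jorvik)
Shortest route: Dunly–Jorvik–Linby = 9 km.

9 km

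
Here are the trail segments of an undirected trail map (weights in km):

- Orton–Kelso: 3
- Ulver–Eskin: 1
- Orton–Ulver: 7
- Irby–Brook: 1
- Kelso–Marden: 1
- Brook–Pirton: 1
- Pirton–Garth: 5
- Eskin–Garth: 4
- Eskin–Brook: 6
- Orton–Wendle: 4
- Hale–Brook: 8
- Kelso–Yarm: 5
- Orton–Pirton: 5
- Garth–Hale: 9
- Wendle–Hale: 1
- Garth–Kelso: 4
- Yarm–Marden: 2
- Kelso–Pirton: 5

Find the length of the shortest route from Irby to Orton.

7 km

Enumerating some paths:
Irby - Brook - Pirton - Kelso - Orton: 1+1+5+3 = 10
Irby - Brook - Pirton - Garth - Kelso - Orton: 1+1+5+4+3 = 14
Irby - Brook - Pirton - Orton: 1+1+5 = 7
Irby - Brook - Hale - Wendle - Orton: 1+8+1+4 = 14
Cheapest is Irby - Brook - Pirton - Orton at 7 km.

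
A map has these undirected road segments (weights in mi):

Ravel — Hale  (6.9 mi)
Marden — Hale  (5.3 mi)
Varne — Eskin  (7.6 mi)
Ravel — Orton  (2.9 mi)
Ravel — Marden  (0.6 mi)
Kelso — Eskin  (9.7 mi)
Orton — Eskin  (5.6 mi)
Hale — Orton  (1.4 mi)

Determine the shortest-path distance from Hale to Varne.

14.6 mi

Compare a few routes:
Hale → Marden → Ravel → Orton → Eskin → Varne: 5.3+0.6+2.9+5.6+7.6 = 22
Hale → Orton → Eskin → Varne: 1.4+5.6+7.6 = 14.6
Hale → Ravel → Orton → Eskin → Varne: 6.9+2.9+5.6+7.6 = 23
Cheapest is Hale → Orton → Eskin → Varne at 14.6 mi.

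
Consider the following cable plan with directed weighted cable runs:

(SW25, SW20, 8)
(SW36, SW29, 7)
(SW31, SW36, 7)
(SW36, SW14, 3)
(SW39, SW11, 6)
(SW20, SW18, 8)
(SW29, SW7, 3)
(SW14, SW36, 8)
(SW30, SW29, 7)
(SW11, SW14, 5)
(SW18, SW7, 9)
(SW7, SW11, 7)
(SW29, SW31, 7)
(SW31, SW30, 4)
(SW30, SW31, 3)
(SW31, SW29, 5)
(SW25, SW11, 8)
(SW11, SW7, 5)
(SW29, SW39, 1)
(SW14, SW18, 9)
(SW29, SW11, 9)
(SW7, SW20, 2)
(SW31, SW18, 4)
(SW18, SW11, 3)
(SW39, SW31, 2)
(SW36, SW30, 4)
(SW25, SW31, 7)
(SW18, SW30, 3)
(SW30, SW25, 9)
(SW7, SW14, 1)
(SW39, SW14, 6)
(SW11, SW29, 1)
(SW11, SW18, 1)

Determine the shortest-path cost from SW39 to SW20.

12

Compare a few routes:
SW39–SW31–SW29–SW7–SW20: 2+5+3+2 = 12
SW39–SW11–SW7–SW20: 6+5+2 = 13
SW39–SW31–SW18–SW11–SW29–SW7–SW20: 2+4+3+1+3+2 = 15
Cheapest is SW39–SW31–SW29–SW7–SW20 at 12.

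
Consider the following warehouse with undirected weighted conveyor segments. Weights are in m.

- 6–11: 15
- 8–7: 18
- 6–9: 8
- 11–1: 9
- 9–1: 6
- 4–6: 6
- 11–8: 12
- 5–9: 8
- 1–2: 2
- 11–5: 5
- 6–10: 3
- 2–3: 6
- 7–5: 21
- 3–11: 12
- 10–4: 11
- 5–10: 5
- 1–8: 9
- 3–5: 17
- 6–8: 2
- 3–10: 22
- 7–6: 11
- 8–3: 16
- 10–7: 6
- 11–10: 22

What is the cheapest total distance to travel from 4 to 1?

Shortest distances from 4:
4: 0
6: 6  (via 4)
8: 8  (via 6)
10: 9  (via 6)
5: 14  (via 10)
9: 14  (via 6)
7: 15  (via 10)
1: 17  (via 8)
Shortest route: 4–6–8–1 = 17 m.

17 m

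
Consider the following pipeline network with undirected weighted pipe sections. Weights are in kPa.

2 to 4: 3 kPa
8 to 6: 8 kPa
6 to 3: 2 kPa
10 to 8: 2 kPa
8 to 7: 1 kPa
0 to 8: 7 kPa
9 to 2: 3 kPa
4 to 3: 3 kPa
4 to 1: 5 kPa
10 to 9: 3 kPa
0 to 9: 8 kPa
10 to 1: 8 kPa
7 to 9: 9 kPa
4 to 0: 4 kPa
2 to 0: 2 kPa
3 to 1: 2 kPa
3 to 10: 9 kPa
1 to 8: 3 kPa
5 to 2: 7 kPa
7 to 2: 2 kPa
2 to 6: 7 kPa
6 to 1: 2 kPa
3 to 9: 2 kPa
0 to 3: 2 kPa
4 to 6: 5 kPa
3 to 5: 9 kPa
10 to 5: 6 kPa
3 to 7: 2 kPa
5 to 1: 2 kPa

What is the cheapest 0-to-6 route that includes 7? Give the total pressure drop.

8 kPa

Shortest 0→7: 0–2–7 = 4
Shortest 7→6: 7–3–6 = 4
Total via 7: 4 + 4 = 8 kPa.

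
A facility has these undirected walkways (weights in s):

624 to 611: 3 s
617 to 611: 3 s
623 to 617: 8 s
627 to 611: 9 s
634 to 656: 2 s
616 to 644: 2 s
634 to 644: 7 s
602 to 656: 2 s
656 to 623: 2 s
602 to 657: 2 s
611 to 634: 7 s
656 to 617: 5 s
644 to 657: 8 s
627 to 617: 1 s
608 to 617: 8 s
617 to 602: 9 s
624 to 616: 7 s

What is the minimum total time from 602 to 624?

Compare a few routes:
602 - 617 - 611 - 624: 9+3+3 = 15
602 - 656 - 617 - 611 - 624: 2+5+3+3 = 13
602 - 656 - 634 - 611 - 624: 2+2+7+3 = 14
The minimum is 13 s via 602 - 656 - 617 - 611 - 624.

13 s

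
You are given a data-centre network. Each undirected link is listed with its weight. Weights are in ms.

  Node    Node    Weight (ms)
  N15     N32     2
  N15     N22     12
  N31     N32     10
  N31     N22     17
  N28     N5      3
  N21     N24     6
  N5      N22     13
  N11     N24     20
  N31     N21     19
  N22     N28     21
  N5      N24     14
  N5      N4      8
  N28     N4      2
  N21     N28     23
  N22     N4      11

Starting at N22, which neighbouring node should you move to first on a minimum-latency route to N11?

Enumerating some paths:
N22 → N4 → N5 → N24 → N11: 11+8+14+20 = 53
N22 → N4 → N28 → N5 → N24 → N11: 11+2+3+14+20 = 50
N22 → N28 → N5 → N24 → N11: 21+3+14+20 = 58
N22 → N5 → N24 → N11: 13+14+20 = 47
Cheapest is N22 → N5 → N24 → N11 at 47 ms.
So from N22 the first move is to N5.

N5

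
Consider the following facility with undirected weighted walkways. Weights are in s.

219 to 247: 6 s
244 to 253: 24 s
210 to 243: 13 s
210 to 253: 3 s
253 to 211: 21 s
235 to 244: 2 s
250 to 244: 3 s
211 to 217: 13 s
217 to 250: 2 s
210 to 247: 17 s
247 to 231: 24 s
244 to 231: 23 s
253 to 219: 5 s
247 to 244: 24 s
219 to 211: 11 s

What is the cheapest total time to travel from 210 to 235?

29 s

Candidate routes:
210 - 253 - 244 - 235: 3+24+2 = 29
210 - 253 - 219 - 247 - 244 - 235: 3+5+6+24+2 = 40
210 - 253 - 219 - 211 - 217 - 250 - 244 - 235: 3+5+11+13+2+3+2 = 39
Cheapest is 210 - 253 - 244 - 235 at 29 s.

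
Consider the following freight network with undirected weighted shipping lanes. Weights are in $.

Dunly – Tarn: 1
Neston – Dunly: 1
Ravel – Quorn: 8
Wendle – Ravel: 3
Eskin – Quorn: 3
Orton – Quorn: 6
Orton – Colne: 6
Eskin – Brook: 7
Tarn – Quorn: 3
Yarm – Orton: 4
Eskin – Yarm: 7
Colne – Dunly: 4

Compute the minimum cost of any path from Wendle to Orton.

$17

Shortest distances from Wendle:
Wendle: 0
Ravel: 3  (via Wendle)
Quorn: 11  (via Ravel)
Tarn: 14  (via Quorn)
Eskin: 14  (via Quorn)
Dunly: 15  (via Tarn)
Neston: 16  (via Dunly)
Orton: 17  (via Quorn)
Shortest route: Wendle–Ravel–Quorn–Orton = $17.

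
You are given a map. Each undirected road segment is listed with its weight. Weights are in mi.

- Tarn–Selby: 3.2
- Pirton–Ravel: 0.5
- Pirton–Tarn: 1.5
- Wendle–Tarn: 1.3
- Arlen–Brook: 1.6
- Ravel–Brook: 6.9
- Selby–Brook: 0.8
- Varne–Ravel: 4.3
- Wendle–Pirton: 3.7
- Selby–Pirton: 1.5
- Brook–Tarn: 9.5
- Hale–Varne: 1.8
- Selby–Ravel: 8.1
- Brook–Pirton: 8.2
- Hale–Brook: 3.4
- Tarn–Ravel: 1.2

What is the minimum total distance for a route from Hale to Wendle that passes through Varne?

Shortest Hale→Varne: Hale–Varne = 1.8
Shortest Varne→Wendle: Varne–Ravel–Tarn–Wendle = 6.8
Total via Varne: 1.8 + 6.8 = 8.6 mi.

8.6 mi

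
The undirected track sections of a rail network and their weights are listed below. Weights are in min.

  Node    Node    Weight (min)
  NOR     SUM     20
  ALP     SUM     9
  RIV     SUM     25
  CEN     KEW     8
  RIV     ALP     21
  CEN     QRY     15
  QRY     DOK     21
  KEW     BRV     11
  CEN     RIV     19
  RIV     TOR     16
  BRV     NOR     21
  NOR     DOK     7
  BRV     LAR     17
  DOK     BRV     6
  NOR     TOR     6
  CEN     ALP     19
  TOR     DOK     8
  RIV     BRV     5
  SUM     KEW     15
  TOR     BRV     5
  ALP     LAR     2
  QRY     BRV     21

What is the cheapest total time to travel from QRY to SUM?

38 min

Candidate routes:
QRY → BRV → KEW → SUM: 21+11+15 = 47
QRY → DOK → NOR → SUM: 21+7+20 = 48
QRY → CEN → ALP → SUM: 15+19+9 = 43
QRY → CEN → KEW → SUM: 15+8+15 = 38
Cheapest is QRY → CEN → KEW → SUM at 38 min.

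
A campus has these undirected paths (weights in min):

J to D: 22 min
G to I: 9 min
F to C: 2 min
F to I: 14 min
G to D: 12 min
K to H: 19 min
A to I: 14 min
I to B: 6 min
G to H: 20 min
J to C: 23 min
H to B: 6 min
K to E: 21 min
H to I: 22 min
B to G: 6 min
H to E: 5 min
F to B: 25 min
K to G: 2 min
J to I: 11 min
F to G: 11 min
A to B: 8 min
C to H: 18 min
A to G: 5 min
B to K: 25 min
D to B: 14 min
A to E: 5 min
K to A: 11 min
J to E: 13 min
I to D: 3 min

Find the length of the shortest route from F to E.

Shortest distances from F:
F: 0
C: 2  (via F)
G: 11  (via F)
K: 13  (via G)
I: 14  (via F)
A: 16  (via G)
B: 17  (via G)
D: 17  (via I)
H: 20  (via C)
E: 21  (via A)
Shortest route: F–G–A–E = 21 min.

21 min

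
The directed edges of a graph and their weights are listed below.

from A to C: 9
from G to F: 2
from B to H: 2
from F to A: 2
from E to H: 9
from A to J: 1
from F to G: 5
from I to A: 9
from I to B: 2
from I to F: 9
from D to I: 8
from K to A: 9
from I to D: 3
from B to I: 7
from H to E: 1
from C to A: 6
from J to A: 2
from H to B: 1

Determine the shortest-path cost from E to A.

26

Compare a few routes:
E–H–B–I–F–A: 9+1+7+9+2 = 28
E–H–B–I–A: 9+1+7+9 = 26
The minimum is 26 via E–H–B–I–A.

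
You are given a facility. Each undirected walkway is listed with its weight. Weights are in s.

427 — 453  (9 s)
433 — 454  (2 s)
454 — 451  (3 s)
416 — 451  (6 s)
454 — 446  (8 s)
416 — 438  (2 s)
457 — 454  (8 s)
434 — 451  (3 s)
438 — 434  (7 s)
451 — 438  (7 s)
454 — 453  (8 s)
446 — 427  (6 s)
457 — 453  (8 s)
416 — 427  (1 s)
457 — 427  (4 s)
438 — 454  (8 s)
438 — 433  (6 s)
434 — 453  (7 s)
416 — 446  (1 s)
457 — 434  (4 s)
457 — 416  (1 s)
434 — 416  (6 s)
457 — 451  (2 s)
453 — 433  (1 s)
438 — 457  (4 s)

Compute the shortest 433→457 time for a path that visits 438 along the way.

9 s

Shortest 433→438: 433 → 438 = 6
Best 438 to 457: 438 → 416 → 457 costing 3
Total via 438: 6 + 3 = 9 s.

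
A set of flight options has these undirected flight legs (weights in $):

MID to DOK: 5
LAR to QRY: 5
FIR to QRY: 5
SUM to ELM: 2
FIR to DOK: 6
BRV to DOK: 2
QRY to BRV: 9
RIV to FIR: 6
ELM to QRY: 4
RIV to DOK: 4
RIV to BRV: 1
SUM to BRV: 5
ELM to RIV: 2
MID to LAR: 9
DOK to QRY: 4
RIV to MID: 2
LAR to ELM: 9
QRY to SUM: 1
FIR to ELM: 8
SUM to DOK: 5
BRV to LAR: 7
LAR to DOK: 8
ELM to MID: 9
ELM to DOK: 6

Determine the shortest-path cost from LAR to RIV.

Candidate routes:
LAR - QRY - SUM - ELM - RIV: 5+1+2+2 = 10
LAR - BRV - RIV: 7+1 = 8
LAR - MID - RIV: 9+2 = 11
The minimum is $8 via LAR - BRV - RIV.

$8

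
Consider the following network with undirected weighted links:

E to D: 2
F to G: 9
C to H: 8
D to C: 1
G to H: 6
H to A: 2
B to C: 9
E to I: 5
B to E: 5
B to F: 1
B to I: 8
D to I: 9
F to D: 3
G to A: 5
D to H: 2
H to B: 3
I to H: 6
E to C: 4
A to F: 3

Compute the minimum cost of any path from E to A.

Enumerating some paths:
E - D - H - A: 2+2+2 = 6
E - D - F - A: 2+3+3 = 8
The minimum is 6 via E - D - H - A.

6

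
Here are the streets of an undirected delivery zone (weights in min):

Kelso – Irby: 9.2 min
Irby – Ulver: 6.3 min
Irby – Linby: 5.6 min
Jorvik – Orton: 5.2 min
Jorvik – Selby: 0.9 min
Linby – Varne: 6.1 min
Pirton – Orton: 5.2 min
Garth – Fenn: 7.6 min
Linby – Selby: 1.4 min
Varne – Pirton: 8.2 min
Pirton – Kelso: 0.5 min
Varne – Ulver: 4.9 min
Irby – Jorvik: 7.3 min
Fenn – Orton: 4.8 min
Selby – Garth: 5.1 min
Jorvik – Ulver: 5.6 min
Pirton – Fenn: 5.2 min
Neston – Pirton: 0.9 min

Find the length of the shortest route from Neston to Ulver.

14 min

Enumerating some paths:
Neston → Pirton → Varne → Ulver: 0.9+8.2+4.9 = 14
Neston → Pirton → Kelso → Irby → Ulver: 0.9+0.5+9.2+6.3 = 16.9
Cheapest is Neston → Pirton → Varne → Ulver at 14 min.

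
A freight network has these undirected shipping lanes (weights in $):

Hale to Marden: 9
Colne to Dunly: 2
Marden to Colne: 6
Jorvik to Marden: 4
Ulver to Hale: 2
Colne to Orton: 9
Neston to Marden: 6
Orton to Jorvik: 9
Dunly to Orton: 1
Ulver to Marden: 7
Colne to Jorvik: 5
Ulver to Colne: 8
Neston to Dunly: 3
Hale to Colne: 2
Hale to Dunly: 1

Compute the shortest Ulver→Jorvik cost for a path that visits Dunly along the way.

$10

Best Ulver to Dunly: Ulver–Hale–Dunly costing 3
Shortest Dunly→Jorvik: Dunly–Colne–Jorvik = 7
Total via Dunly: 3 + 7 = $10.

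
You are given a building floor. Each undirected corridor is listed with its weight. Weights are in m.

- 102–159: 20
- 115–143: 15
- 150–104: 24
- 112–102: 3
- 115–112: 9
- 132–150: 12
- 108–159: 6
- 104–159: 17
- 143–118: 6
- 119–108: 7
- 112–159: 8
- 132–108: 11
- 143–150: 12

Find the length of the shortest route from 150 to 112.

Candidate routes:
150–132–108–159–102–112: 12+11+6+20+3 = 52
150–132–108–159–112: 12+11+6+8 = 37
150–143–115–112: 12+15+9 = 36
150–104–159–112: 24+17+8 = 49
Cheapest is 150–143–115–112 at 36 m.

36 m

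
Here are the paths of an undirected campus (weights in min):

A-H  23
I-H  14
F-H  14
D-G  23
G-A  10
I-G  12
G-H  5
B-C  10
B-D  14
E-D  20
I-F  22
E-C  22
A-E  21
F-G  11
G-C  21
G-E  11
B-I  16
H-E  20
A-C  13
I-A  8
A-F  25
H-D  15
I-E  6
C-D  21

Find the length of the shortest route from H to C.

Settle nodes by increasing distance from H:
H: 0
G: 5  (via H)
F: 14  (via H)
I: 14  (via H)
A: 15  (via G)
D: 15  (via H)
E: 16  (via G)
C: 26  (via G)
Shortest route: H–G–C = 26 min.

26 min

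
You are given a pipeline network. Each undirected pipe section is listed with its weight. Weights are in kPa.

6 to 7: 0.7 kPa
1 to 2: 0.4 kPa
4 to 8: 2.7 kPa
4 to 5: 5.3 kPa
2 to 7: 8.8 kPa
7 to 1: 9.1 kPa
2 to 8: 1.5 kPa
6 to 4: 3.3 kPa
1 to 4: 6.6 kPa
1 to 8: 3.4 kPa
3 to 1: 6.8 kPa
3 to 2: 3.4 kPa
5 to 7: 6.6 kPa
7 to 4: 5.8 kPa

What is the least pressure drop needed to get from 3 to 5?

12.9 kPa

Compare a few routes:
3–2–8–4–5: 3.4+1.5+2.7+5.3 = 12.9
3–2–1–8–4–5: 3.4+0.4+3.4+2.7+5.3 = 15.2
3–2–1–4–5: 3.4+0.4+6.6+5.3 = 15.7
3–1–2–8–4–5: 6.8+0.4+1.5+2.7+5.3 = 16.7
Cheapest is 3–2–8–4–5 at 12.9 kPa.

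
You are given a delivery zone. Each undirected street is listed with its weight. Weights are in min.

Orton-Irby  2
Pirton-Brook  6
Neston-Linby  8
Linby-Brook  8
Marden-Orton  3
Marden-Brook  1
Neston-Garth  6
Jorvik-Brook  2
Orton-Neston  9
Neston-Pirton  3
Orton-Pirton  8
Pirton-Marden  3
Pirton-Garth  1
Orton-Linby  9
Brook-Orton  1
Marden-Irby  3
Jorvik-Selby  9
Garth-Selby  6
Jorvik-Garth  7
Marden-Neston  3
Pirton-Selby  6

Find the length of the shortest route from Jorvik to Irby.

5 min

Settle nodes by increasing distance from Jorvik:
Jorvik: 0
Brook: 2  (via Jorvik)
Marden: 3  (via Brook)
Orton: 3  (via Brook)
Irby: 5  (via Orton)
Shortest route: Jorvik → Brook → Orton → Irby = 5 min.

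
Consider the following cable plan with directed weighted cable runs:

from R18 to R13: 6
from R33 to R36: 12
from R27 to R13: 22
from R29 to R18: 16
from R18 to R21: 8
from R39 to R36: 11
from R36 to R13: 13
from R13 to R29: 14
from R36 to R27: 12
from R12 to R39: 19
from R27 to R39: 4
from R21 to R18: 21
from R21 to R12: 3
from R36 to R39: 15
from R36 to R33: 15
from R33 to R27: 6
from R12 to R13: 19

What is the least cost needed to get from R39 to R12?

Candidate routes:
R39 - R36 - R27 - R13 - R29 - R18 - R21 - R12: 11+12+22+14+16+8+3 = 86
R39 - R36 - R13 - R29 - R18 - R21 - R12: 11+13+14+16+8+3 = 65
R39 - R36 - R33 - R27 - R13 - R29 - R18 - R21 - R12: 11+15+6+22+14+16+8+3 = 95
Cheapest is R39 - R36 - R13 - R29 - R18 - R21 - R12 at 65.

65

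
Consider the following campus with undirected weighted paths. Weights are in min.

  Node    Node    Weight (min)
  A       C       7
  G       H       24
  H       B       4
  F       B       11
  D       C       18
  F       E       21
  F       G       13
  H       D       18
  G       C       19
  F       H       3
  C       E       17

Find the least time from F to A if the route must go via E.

Best F to E: F → E costing 21
Shortest E→A: E → C → A = 24
Total via E: 21 + 24 = 45 min.

45 min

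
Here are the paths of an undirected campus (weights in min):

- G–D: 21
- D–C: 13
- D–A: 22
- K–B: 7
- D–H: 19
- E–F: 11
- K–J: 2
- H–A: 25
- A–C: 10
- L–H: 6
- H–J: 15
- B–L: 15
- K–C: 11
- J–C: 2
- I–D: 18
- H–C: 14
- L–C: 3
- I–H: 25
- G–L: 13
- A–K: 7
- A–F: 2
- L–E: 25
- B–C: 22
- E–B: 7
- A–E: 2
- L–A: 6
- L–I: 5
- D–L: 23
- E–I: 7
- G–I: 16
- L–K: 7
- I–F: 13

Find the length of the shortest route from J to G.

Shortest distances from J:
J: 0
C: 2  (via J)
K: 2  (via J)
L: 5  (via C)
A: 9  (via K)
B: 9  (via K)
I: 10  (via L)
E: 11  (via A)
F: 11  (via A)
H: 11  (via L)
D: 15  (via C)
G: 18  (via L)
Shortest route: J–C–L–G = 18 min.

18 min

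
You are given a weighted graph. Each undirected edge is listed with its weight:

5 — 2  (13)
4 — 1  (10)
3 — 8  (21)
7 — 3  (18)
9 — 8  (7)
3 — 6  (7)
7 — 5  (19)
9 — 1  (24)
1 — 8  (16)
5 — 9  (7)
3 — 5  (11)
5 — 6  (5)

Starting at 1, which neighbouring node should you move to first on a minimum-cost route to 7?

8

Candidate routes:
1 - 8 - 9 - 5 - 7: 16+7+7+19 = 49
1 - 9 - 5 - 7: 24+7+19 = 50
Cheapest is 1 - 8 - 9 - 5 - 7 at 49.
So from 1 the first move is to 8.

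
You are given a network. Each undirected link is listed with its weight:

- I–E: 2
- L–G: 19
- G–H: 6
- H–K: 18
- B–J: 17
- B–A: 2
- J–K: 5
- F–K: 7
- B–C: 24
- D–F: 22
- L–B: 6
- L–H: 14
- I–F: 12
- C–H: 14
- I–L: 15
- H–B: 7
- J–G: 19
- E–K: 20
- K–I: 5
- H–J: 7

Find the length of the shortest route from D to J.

Settle nodes by increasing distance from D:
D: 0
F: 22  (via D)
K: 29  (via F)
I: 34  (via F)
J: 34  (via K)
Shortest route: D–F–K–J = 34.

34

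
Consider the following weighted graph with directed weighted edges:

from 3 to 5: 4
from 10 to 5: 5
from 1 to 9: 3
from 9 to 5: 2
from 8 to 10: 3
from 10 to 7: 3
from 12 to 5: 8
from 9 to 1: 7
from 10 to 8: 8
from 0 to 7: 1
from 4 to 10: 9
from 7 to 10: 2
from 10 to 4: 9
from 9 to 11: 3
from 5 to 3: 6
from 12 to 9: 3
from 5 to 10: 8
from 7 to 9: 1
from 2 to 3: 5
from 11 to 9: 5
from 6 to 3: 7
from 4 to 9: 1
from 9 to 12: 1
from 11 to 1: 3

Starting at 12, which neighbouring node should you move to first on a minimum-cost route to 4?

Candidate routes:
12 → 9 → 5 → 10 → 4: 3+2+8+9 = 22
12 → 5 → 10 → 4: 8+8+9 = 25
The minimum is 22 via 12 → 9 → 5 → 10 → 4.
So from 12 the first move is to 9.

9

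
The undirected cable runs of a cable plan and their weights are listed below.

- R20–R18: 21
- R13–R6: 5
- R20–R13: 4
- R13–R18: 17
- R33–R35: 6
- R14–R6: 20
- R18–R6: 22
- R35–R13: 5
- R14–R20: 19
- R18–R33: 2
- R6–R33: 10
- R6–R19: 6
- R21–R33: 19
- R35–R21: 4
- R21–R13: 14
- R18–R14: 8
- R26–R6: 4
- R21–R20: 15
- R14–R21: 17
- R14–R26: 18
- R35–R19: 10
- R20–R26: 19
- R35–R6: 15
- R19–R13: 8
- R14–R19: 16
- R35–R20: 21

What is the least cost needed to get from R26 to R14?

18

Settle nodes by increasing distance from R26:
R26: 0
R6: 4  (via R26)
R13: 9  (via R6)
R19: 10  (via R6)
R20: 13  (via R13)
R35: 14  (via R13)
R33: 14  (via R6)
R18: 16  (via R33)
R14: 18  (via R26)
Shortest route: R26 → R14 = 18.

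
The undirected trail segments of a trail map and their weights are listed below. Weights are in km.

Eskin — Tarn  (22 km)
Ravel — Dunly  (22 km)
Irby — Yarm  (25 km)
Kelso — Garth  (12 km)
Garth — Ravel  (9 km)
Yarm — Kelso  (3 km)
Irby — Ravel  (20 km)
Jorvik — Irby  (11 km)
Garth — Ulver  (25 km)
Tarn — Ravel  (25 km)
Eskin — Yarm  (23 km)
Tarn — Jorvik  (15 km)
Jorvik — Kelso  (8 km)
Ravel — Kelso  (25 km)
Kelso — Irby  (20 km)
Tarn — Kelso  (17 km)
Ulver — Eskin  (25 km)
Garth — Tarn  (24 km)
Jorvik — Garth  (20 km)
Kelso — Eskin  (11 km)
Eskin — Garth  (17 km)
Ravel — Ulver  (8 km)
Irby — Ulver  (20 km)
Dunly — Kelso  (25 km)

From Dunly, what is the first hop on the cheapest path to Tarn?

Kelso

Enumerating some paths:
Dunly–Kelso–Jorvik–Tarn: 25+8+15 = 48
Dunly–Kelso–Tarn: 25+17 = 42
Dunly–Ravel–Tarn: 22+25 = 47
Dunly–Ravel–Garth–Tarn: 22+9+24 = 55
The minimum is 42 km via Dunly–Kelso–Tarn.
So from Dunly the first move is to Kelso.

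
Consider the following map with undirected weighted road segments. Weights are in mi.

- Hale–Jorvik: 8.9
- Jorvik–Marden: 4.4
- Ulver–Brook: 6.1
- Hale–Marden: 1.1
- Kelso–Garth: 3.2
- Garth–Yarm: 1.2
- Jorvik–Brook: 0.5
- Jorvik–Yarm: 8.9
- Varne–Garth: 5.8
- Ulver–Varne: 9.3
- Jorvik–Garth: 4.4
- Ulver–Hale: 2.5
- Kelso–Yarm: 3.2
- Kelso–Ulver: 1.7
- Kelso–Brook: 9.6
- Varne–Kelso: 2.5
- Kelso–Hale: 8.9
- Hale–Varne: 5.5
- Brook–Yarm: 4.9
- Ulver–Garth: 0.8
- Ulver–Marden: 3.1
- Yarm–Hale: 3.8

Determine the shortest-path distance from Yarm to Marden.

Running Dijkstra from Yarm:
Yarm: 0
Garth: 1.2  (via Yarm)
Ulver: 2  (via Garth)
Kelso: 3.2  (via Yarm)
Hale: 3.8  (via Yarm)
Marden: 4.9  (via Hale)
Shortest route: Yarm → Hale → Marden = 4.9 mi.

4.9 mi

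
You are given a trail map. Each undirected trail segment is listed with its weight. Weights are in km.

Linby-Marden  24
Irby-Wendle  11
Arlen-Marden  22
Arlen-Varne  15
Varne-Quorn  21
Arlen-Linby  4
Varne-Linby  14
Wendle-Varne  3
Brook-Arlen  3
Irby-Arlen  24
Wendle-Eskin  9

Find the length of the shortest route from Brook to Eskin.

30 km

Candidate routes:
Brook → Arlen → Irby → Wendle → Eskin: 3+24+11+9 = 47
Brook → Arlen → Varne → Wendle → Eskin: 3+15+3+9 = 30
Brook → Arlen → Linby → Varne → Wendle → Eskin: 3+4+14+3+9 = 33
Cheapest is Brook → Arlen → Varne → Wendle → Eskin at 30 km.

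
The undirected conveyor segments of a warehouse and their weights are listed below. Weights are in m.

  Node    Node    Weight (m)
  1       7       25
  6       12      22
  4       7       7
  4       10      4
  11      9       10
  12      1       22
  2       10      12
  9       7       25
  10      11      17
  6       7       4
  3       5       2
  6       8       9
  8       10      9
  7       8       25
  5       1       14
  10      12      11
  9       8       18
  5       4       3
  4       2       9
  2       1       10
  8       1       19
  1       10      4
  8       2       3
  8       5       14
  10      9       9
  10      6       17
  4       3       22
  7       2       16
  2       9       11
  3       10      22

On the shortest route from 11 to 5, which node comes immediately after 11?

Candidate routes:
11 → 10 → 4 → 5: 17+4+3 = 24
11 → 9 → 10 → 4 → 5: 10+9+4+3 = 26
11 → 9 → 2 → 4 → 5: 10+11+9+3 = 33
The minimum is 24 m via 11 → 10 → 4 → 5.
So from 11 the first move is to 10.

10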